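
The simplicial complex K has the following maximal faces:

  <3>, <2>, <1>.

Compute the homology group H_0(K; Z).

K has 3 vertices.
rank ∂_0 = 0, rank ∂_1 = 0 ⇒ b_0 = 3 − 0 − 0 = 3. So H_0 ≅ Z^3.

H_0 = Z^3.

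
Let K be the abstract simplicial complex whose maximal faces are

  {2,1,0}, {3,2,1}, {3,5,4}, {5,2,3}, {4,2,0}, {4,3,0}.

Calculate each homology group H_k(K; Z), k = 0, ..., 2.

Fix the vertex order 0 < 1 < 2 < 3 < 4 < 5 and write every simplex with vertices in increasing order. Then dim K = 2 and the simplices of K are:

  0-simplices (6): [0], [1], [2], [3], [4], [5]
  1-simplices (12): [0,1], [0,2], [0,3], [0,4], [1,2], [1,3], [2,3], [2,4], [2,5], [3,4], [3,5], [4,5]
  2-simplices (6): [0,1,2], [0,2,4], [0,3,4], [1,2,3], [2,3,5], [3,4,5]

so the chain groups are C_0 ≅ Z^6, C_1 ≅ Z^12, C_2 ≅ Z^6.

∂_1: C_1 → C_0 is given by ∂[p,q] = [q] − [p].
This gives a 6×12 integer matrix of rank 5; reducing to Smith normal form yields diagonal entries (1,1,1,1,1).

The boundary map ∂_2: C_2 → C_1 acts by ∂[p,q,r] = [q,r] − [p,r] + [p,q]. For instance
  ∂[0,3,4] = [3,4] − [0,4] + [0,3],
  ∂[2,3,5] = [3,5] − [2,5] + [2,3].
The 12×6 boundary matrix has rank 6 and Smith normal form diag(1,1,1,1,1,1).

Reading off H_k = ker ∂_k / im ∂_{k+1}:

  H_0: rank C_0 − rank ∂_1 = 6 − 5 = 1, and the invariant factors of ∂_1 are all 1, so H_0 ≅ Z.
  H_1: rank ker ∂_1 − rank ∂_2 = (12 − 5) − 6 = 1, and the invariant factors of ∂_2 are all 1, so H_1 ≅ Z.
  H_2: rank ker ∂_2 − rank ∂_3 = (6 − 6) − 0 = 0, and there is no ∂_3, so H_2 ≅ 0.

As a check, the Euler characteristic is 6 − 12 + 6 = 0, which agrees with 1 − 1 + 0 = 0.

H_0 ≅ Z,  H_1 ≅ Z,  H_2 = 0.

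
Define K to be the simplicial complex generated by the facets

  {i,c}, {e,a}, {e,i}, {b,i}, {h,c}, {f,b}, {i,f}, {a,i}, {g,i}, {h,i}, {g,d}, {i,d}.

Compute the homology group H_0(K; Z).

H_0 = Z.

K has 9 vertices, 12 edges.
rank ∂_0 = 0, rank ∂_1 = 8 ⇒ b_0 = 9 − 0 − 8 = 1; all invariant factors of ∂_1 are 1 so no torsion. So H_0 ≅ Z.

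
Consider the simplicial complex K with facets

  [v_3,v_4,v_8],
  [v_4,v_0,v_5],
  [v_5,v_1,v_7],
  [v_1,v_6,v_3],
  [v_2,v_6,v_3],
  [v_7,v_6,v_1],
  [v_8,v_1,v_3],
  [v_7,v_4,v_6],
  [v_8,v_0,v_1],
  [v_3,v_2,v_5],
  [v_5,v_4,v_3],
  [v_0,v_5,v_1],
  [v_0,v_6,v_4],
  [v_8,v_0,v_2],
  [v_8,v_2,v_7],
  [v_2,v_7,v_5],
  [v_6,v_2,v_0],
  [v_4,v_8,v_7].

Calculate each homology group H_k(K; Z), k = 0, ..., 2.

H_0 = Z,  H_1 = Z^2,  H_2 = Z.

Order the vertices as v_0 < v_1 < v_2 < v_3 < v_4 < v_5 < v_6 < v_7 < v_8. Listing each simplex with vertices in this order, K has dimension 2 with simplices:

  0-simplices (9): [v_0], [v_1], [v_2], [v_3], [v_4], [v_5], [v_6], [v_7], [v_8]
  1-simplices (27): (27 of them)
  2-simplices (18): (18 of them)

giving chain groups C_0 ≅ Z^9, C_1 ≅ Z^27, C_2 ≅ Z^18.

Boundary ∂_1: C_1 → C_0 is given by ∂[p,q] = [q] − [p].
This gives a 9×27 integer matrix of rank 8; reducing to Smith normal form yields diagonal entries (1,1,1,1,1,1,1,1).

Boundary ∂_2: C_2 → C_1 acts by ∂[p,q,r] = [q,r] − [p,r] + [p,q]. For instance
  ∂[v_2,v_5,v_7] = [v_5,v_7] − [v_2,v_7] + [v_2,v_5],
  ∂[v_4,v_6,v_7] = [v_6,v_7] − [v_4,v_7] + [v_4,v_6].
As a 27×18 matrix over Z this has rank 17, with invariant factors (1,1,1,1,1,1,1,1,1,1,1,1,1,1,1,1,1).

Computing H_k = (kernel of ∂_k) / (image of ∂_{k+1}):

  H_0: rank C_0 − rank ∂_1 = 9 − 8 = 1, and the invariant factors of ∂_1 are all 1, so H_0 = Z.
  H_1: rank ker ∂_1 − rank ∂_2 = (27 − 8) − 17 = 2, and the invariant factors of ∂_2 are all 1, so H_1 = Z^2.
  H_2: rank ker ∂_2 − rank ∂_3 = (18 − 17) − 0 = 1, and there is no ∂_3, so H_2 = Z.

As a check, the Euler characteristic is 9 − 27 + 18 = 0, which agrees with 1 − 2 + 1 = 0.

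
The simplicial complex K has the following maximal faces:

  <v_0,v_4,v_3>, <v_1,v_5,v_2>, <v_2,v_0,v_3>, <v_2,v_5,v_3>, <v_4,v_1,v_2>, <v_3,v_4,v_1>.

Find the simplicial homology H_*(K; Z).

Fix the vertex order v_0 < v_1 < v_2 < v_3 < v_4 < v_5 and write every simplex with vertices in increasing order. Then dim K = 2 and the simplices of K are:

  0-simplices (6): [v_0], [v_1], [v_2], [v_3], [v_4], [v_5]
  1-simplices (12): [v_0,v_2], [v_0,v_3], [v_0,v_4], [v_1,v_2], [v_1,v_3], [v_1,v_4], [v_1,v_5], [v_2,v_3], [v_2,v_4], [v_2,v_5], [v_3,v_4], [v_3,v_5]
  2-simplices (6): [v_0,v_2,v_3], [v_0,v_3,v_4], [v_1,v_2,v_4], [v_1,v_2,v_5], [v_1,v_3,v_4], [v_2,v_3,v_5]

giving chain groups C_0 ≅ Z^6, C_1 ≅ Z^12, C_2 ≅ Z^6.

The boundary map ∂_1: C_1 → C_0 is given by ∂[p,q] = [q] − [p].
The 6×12 boundary matrix has rank 5 and Smith normal form diag(1,1,1,1,1).

∂_2: C_2 → C_1 acts by ∂[p,q,r] = [q,r] − [p,r] + [p,q]. For instance
  ∂[v_1,v_3,v_4] = [v_3,v_4] − [v_1,v_4] + [v_1,v_3],
  ∂[v_0,v_3,v_4] = [v_3,v_4] − [v_0,v_4] + [v_0,v_3].
The 12×6 boundary matrix has rank 6 and Smith normal form diag(1,1,1,1,1,1).

Reading off H_k = ker ∂_k / im ∂_{k+1}:

  H_0: rank C_0 − rank ∂_1 = 6 − 5 = 1, and the invariant factors of ∂_1 are all 1, so H_0 ≅ Z.
  H_1: rank ker ∂_1 − rank ∂_2 = (12 − 5) − 6 = 1, and the invariant factors of ∂_2 are all 1, so H_1 ≅ Z.
  H_2: rank ker ∂_2 − rank ∂_3 = (6 − 6) − 0 = 0, and there is no ∂_3, so H_2 ≅ 0.

As a check, the Euler characteristic is 6 − 12 + 6 = 0, which agrees with 1 − 1 + 0 = 0.

H_0 = Z,  H_1 = Z,  H_2 = 0.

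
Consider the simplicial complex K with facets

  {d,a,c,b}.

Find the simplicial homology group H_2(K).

H_2 = 0.

We work with the vertex ordering a < b < c < d. The simplices of K, each written with vertices in increasing order, are:

  0-simplices (4): a, b, c, d
  1-simplices (6): ab, ac, ad, bc, bd, cd
  2-simplices (4): abc, abd, acd, bcd
  3-simplices (1): abcd

so the chain groups are C_0 ≅ Z^4, C_1 ≅ Z^6, C_2 ≅ Z^4, C_3 ≅ Z^1.

∂_1: C_1 → C_0 maps an edge to its endpoints' difference, ∂[p,q] = q − p. For instance
  ∂ab = b − a.
The resulting 4×6 matrix has rank 3, and its Smith normal form has invariant factors (1,1,1).

∂_2: C_2 → C_1 acts by ∂[p,q,r] = [q,r] − [p,r] + [p,q]. For instance
  ∂abd = bd − ad + ab,
  ∂bcd = cd − bd + bc.
The 6×4 boundary matrix has rank 3 and Smith normal form diag(1,1,1).

Boundary ∂_3: C_3 → C_2 sends each 3-simplex σ to the alternating sum Σ_i (−1)^i (σ with its i-th vertex removed). For instance
  ∂abcd = bcd − acd + abd − abc.
The resulting 4×1 matrix has rank 1, and its Smith normal form has invariant factors (1).

Now H_k = ker ∂_k / im ∂_{k+1}, so:

  H_2: rank ker ∂_2 − rank ∂_3 = (4 − 3) − 1 = 0, and the invariant factors of ∂_3 are all 1, so H_2 ≅ 0.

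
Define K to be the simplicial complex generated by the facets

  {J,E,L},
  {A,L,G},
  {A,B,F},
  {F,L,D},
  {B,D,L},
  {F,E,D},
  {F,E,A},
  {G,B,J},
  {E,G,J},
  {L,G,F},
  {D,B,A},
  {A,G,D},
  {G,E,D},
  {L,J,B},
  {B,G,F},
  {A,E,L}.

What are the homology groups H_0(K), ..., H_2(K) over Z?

H_0 = Z,  H_1 = Z^2,  H_2 = Z.

Order the vertices as A < B < D < E < F < G < J < L. Listing each simplex with vertices in this order, K has dimension 2 with simplices:

  0-simplices (8): A, B, D, E, F, G, J, L
  1-simplices (24): AB, AD, AE, AF, AG, AL, BD, BF, BG, BJ, BL, DE, DF, DG, DL, EF, EG, EJ, EL, FG, FL, GJ, GL, JL
  2-simplices (16): ABD, ABF, ADG, AEF, AEL, AGL, BDL, BFG, BGJ, BJL, DEF, DEG, DFL, EGJ, EJL, FGL

giving chain groups C_0 ≅ Z^8, C_1 ≅ Z^24, C_2 ≅ Z^16.

Boundary ∂_1: C_1 → C_0 is given by ∂[p,q] = [q] − [p]. For instance
  ∂FL = L − F.
The resulting 8×24 matrix has rank 7, and its Smith normal form has invariant factors (1,1,1,1,1,1,1).

∂_2: C_2 → C_1 acts by ∂[p,q,r] = [q,r] − [p,r] + [p,q]. For instance
  ∂DEG = EG − DG + DE,
  ∂DFL = FL − DL + DF.
This gives a 24×16 integer matrix of rank 15; reducing to Smith normal form yields diagonal entries (1,1,1,1,1,1,1,1,1,1,1,1,1,1,1).

Computing H_k = (kernel of ∂_k) / (image of ∂_{k+1}):

  H_0: rank C_0 − rank ∂_1 = 8 − 7 = 1, and the invariant factors of ∂_1 are all 1, so H_0 ≅ Z.
  H_1: rank ker ∂_1 − rank ∂_2 = (24 − 7) − 15 = 2, and the invariant factors of ∂_2 are all 1, so H_1 ≅ Z^2.
  H_2: rank ker ∂_2 − rank ∂_3 = (16 − 15) − 0 = 1, and there is no ∂_3, so H_2 ≅ Z.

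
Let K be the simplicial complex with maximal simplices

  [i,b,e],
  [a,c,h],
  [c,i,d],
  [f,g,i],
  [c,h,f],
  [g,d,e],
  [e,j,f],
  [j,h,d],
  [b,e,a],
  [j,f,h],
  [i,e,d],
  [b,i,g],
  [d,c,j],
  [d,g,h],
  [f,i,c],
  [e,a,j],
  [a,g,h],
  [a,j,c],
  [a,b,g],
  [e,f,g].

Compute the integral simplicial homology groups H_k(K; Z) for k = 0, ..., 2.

Fix the vertex order a < b < c < d < e < f < g < h < i < j and write every simplex with vertices in increasing order. Then dim K = 2 and the simplices of K are:

  0-simplices (10): a, b, c, d, e, f, g, h, i, j
  1-simplices (30): ab, ac, ae, ag, ah, aj, be, bg, bi, cd, cf, ch, ci, cj, de, dg, dh, di, dj, ef, eg, ei, ej, fg, fh, fi, fj, gh, gi, hj
  2-simplices (20): abe, abg, ach, acj, aej, agh, bei, bgi, cdi, cdj, cfh, cfi, deg, dei, dgh, dhj, efg, efj, fgi, fhj

giving chain groups C_0 ≅ Z^10, C_1 ≅ Z^30, C_2 ≅ Z^20.

Boundary ∂_1: C_1 → C_0 is given by ∂[p,q] = [q] − [p].
As a 10×30 matrix over Z this has rank 9, with invariant factors (1,1,1,1,1,1,1,1,1).

The boundary map ∂_2: C_2 → C_1 acts by ∂[p,q,r] = [q,r] − [p,r] + [p,q]. For instance
  ∂cfi = fi − ci + cf,
  ∂fgi = gi − fi + fg.
The resulting 30×20 matrix has rank 20, and its Smith normal form has invariant factors (1,1,1,1,1,1,1,1,1,1,1,1,1,1,1,1,1,1,1,2).

From H_k ≅ ker(∂_k) / im(∂_{k+1}) we obtain:

  H_0: rank C_0 − rank ∂_1 = 10 − 9 = 1, and the invariant factors of ∂_1 are all 1, so H_0 = Z.
  H_1: rank ker ∂_1 − rank ∂_2 = (30 − 9) − 20 = 1, and ∂_2 has invariant factor 2 > 1, so H_1 = Z ⊕ Z/2.
  H_2: rank ker ∂_2 − rank ∂_3 = (20 − 20) − 0 = 0, and there is no ∂_3, so H_2 = 0.

H_0 = Z,  H_1 = Z ⊕ Z/2,  H_2 = 0.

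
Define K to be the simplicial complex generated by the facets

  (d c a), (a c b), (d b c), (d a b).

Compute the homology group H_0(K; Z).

H_0 = Z.

Take the total order a < b < c < d on the vertex set. Then K (dimension 2) consists of the simplices:

  0-simplices (4): a, b, c, d
  1-simplices (6): ab, ac, ad, bc, bd, cd
  2-simplices (4): abc, abd, acd, bcd

giving chain groups C_0 ≅ Z^4, C_1 ≅ Z^6, C_2 ≅ Z^4.

∂_1: C_1 → C_0 maps an edge to its endpoints' difference, ∂[p,q] = q − p.
The 4×6 boundary matrix has rank 3 and Smith normal form diag(1,1,1).

Boundary ∂_2: C_2 → C_1 maps a triangle to the signed sum of its edges. For instance
  ∂bcd = cd − bd + bc,
  ∂acd = cd − ad + ac.
The 6×4 boundary matrix has rank 3 and Smith normal form diag(1,1,1).

Reading off H_k = ker ∂_k / im ∂_{k+1}:

  H_0: rank C_0 − rank ∂_1 = 4 − 3 = 1, and the invariant factors of ∂_1 are all 1, so H_0 = Z.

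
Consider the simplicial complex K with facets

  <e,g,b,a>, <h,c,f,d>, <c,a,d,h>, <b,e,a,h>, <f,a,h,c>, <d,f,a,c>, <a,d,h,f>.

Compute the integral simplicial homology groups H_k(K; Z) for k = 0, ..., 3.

Fix the vertex order a < b < c < d < e < f < g < h and write every simplex with vertices in increasing order. Then dim K = 3 and the simplices of K are:

  0-simplices (8): a, b, c, d, e, f, g, h
  1-simplices (18): ab, ac, ad, ae, af, ag, ah, be, bg, bh, cd, cf, ch, df, dh, eg, eh, fh
  2-simplices (17): abe, abg, abh, acd, acf, ach, adf, adh, aeg, aeh, afh, beg, beh, cdf, cdh, cfh, dfh
  3-simplices (7): abeg, abeh, acdf, acdh, acfh, adfh, cdfh

giving chain groups C_0 ≅ Z^8, C_1 ≅ Z^18, C_2 ≅ Z^17, C_3 ≅ Z^7.

Boundary ∂_1: C_1 → C_0 sends each edge [p,q] (with p < q) to q − p. For instance
  ∂fh = h − f.
This gives a 8×18 integer matrix of rank 7; reducing to Smith normal form yields diagonal entries (1,1,1,1,1,1,1).

The boundary map ∂_2: C_2 → C_1 maps a triangle to the signed sum of its edges. For instance
  ∂acf = cf − af + ac,
  ∂adf = df − af + ad.
The 18×17 boundary matrix has rank 11 and Smith normal form diag(1,1,1,1,1,1,1,1,1,1,1).

The boundary map ∂_3: C_3 → C_2 sends each 3-simplex σ to the alternating sum Σ_i (−1)^i (σ with its i-th vertex removed). For instance
  ∂abeg = beg − aeg + abg − abe,
  ∂cdfh = dfh − cfh + cdh − cdf.
As a 17×7 matrix over Z this has rank 6, with invariant factors (1,1,1,1,1,1).

From H_k ≅ ker(∂_k) / im(∂_{k+1}) we obtain:

  H_0: rank C_0 − rank ∂_1 = 8 − 7 = 1, and the invariant factors of ∂_1 are all 1, so H_0 ≅ Z.
  H_1: rank ker ∂_1 − rank ∂_2 = (18 − 7) − 11 = 0, and the invariant factors of ∂_2 are all 1, so H_1 ≅ 0.
  H_2: rank ker ∂_2 − rank ∂_3 = (17 − 11) − 6 = 0, and the invariant factors of ∂_3 are all 1, so H_2 ≅ 0.
  H_3: rank ker ∂_3 − rank ∂_4 = (7 − 6) − 0 = 1, and there is no ∂_4, so H_3 ≅ Z.

H_0 ≅ Z,  H_1 = 0,  H_2 = 0,  H_3 ≅ Z.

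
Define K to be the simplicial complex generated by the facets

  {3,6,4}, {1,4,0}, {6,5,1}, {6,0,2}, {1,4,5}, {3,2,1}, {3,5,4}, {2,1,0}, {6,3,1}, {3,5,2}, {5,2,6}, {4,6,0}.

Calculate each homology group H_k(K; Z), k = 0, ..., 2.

Take the total order 0 < 1 < 2 < 3 < 4 < 5 < 6 on the vertex set. Then K (dimension 2) consists of the simplices:

  0-simplices (7): [0], [1], [2], [3], [4], [5], [6]
  1-simplices (18): [0,1], [0,2], [0,4], [0,6], [1,2], [1,3], [1,4], [1,5], [1,6], [2,3], [2,5], [2,6], [3,4], [3,5], [3,6], [4,5], [4,6], [5,6]
  2-simplices (12): [0,1,2], [0,1,4], [0,2,6], [0,4,6], [1,2,3], [1,3,6], [1,4,5], [1,5,6], [2,3,5], [2,5,6], [3,4,5], [3,4,6]

giving chain groups C_0 ≅ Z^7, C_1 ≅ Z^18, C_2 ≅ Z^12.

∂_1: C_1 → C_0 is given by ∂[p,q] = [q] − [p]. For instance
  ∂[1,4] = [4] − [1].
As a 7×18 matrix over Z this has rank 6, with invariant factors (1,1,1,1,1,1).

Boundary ∂_2: C_2 → C_1 acts by ∂[p,q,r] = [q,r] − [p,r] + [p,q]. For instance
  ∂[3,4,6] = [4,6] − [3,6] + [3,4],
  ∂[0,1,2] = [1,2] − [0,2] + [0,1].
This gives a 18×12 integer matrix of rank 12; reducing to Smith normal form yields diagonal entries (1,1,1,1,1,1,1,1,1,1,1,2).

Computing H_k = (kernel of ∂_k) / (image of ∂_{k+1}):

  H_0: rank C_0 − rank ∂_1 = 7 − 6 = 1, and the invariant factors of ∂_1 are all 1, so H_0 ≅ Z.
  H_1: rank ker ∂_1 − rank ∂_2 = (18 − 6) − 12 = 0, and ∂_2 has invariant factor 2 > 1, so H_1 ≅ Z/2Z.
  H_2: rank ker ∂_2 − rank ∂_3 = (12 − 12) − 0 = 0, and there is no ∂_3, so H_2 ≅ 0.

(K is a triangulation of the real projective plane RP^2.)

H_0 = Z,  H_1 = Z/2Z,  H_2 = 0.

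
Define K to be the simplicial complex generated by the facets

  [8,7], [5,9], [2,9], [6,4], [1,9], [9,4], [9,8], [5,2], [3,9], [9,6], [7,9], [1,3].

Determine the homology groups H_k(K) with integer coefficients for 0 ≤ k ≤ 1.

We work with the vertex ordering 1 < 2 < 3 < 4 < 5 < 6 < 7 < 8 < 9. The simplices of K, each written with vertices in increasing order, are:

  0-simplices (9): [1], [2], [3], [4], [5], [6], [7], [8], [9]
  1-simplices (12): [1,3], [1,9], [2,5], [2,9], [3,9], [4,6], [4,9], [5,9], [6,9], [7,8], [7,9], [8,9]

giving chain groups C_0 ≅ Z^9, C_1 ≅ Z^12.

Boundary ∂_1: C_1 → C_0 maps an edge to its endpoints' difference, ∂[p,q] = q − p.
This gives a 9×12 integer matrix of rank 8; reducing to Smith normal form yields diagonal entries (1,1,1,1,1,1,1,1).

Computing H_k = (kernel of ∂_k) / (image of ∂_{k+1}):

  H_0: rank C_0 − rank ∂_1 = 9 − 8 = 1, and the invariant factors of ∂_1 are all 1, so H_0 = Z.
  H_1: rank ker ∂_1 − rank ∂_2 = (12 − 8) − 0 = 4, and there is no ∂_2, so H_1 = Z^4.

H_0 = Z,  H_1 = Z^4.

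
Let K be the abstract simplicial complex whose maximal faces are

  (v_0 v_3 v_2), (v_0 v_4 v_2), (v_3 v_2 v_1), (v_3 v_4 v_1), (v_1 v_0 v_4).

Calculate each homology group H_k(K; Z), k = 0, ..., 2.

Take the total order v_0 < v_1 < v_2 < v_3 < v_4 on the vertex set. Then K (dimension 2) consists of the simplices:

  0-simplices (5): [v_0], [v_1], [v_2], [v_3], [v_4]
  1-simplices (10): [v_0,v_1], [v_0,v_2], [v_0,v_3], [v_0,v_4], [v_1,v_2], [v_1,v_3], [v_1,v_4], [v_2,v_3], [v_2,v_4], [v_3,v_4]
  2-simplices (5): [v_0,v_1,v_4], [v_0,v_2,v_3], [v_0,v_2,v_4], [v_1,v_2,v_3], [v_1,v_3,v_4]

giving chain groups C_0 ≅ Z^5, C_1 ≅ Z^10, C_2 ≅ Z^5.

∂_1: C_1 → C_0 maps an edge to its endpoints' difference, ∂[p,q] = q − p. For instance
  ∂[v_1,v_4] = [v_4] − [v_1].
As a 5×10 matrix over Z this has rank 4, with invariant factors (1,1,1,1).

The boundary map ∂_2: C_2 → C_1 sends each 2-simplex [p,q,r] to [q,r] − [p,r] + [p,q]. For instance
  ∂[v_0,v_1,v_4] = [v_1,v_4] − [v_0,v_4] + [v_0,v_1],
  ∂[v_0,v_2,v_4] = [v_2,v_4] − [v_0,v_4] + [v_0,v_2].
As a 10×5 matrix over Z this has rank 5, with invariant factors (1,1,1,1,1).

From H_k ≅ ker(∂_k) / im(∂_{k+1}) we obtain:

  H_0: rank C_0 − rank ∂_1 = 5 − 4 = 1, and the invariant factors of ∂_1 are all 1, so H_0 ≅ Z.
  H_1: rank ker ∂_1 − rank ∂_2 = (10 − 4) − 5 = 1, and the invariant factors of ∂_2 are all 1, so H_1 ≅ Z.
  H_2: rank ker ∂_2 − rank ∂_3 = (5 − 5) − 0 = 0, and there is no ∂_3, so H_2 ≅ 0.

(K is a triangulation of the Möbius band.)

H_0 ≅ Z,  H_1 ≅ Z,  H_2 = 0.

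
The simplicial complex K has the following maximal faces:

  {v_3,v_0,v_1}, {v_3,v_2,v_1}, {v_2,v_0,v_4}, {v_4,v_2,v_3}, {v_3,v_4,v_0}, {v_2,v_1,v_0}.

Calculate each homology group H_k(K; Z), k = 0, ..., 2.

H_0 ≅ Z,  H_1 = 0,  H_2 ≅ Z.

We work with the vertex ordering v_0 < v_1 < v_2 < v_3 < v_4. The simplices of K, each written with vertices in increasing order, are:

  0-simplices (5): [v_0], [v_1], [v_2], [v_3], [v_4]
  1-simplices (9): [v_0,v_1], [v_0,v_2], [v_0,v_3], [v_0,v_4], [v_1,v_2], [v_1,v_3], [v_2,v_3], [v_2,v_4], [v_3,v_4]
  2-simplices (6): [v_0,v_1,v_2], [v_0,v_1,v_3], [v_0,v_2,v_4], [v_0,v_3,v_4], [v_1,v_2,v_3], [v_2,v_3,v_4]

so the chain groups are C_0 ≅ Z^5, C_1 ≅ Z^9, C_2 ≅ Z^6.

The boundary map ∂_1: C_1 → C_0 sends each edge [p,q] (with p < q) to q − p.
As a 5×9 matrix over Z this has rank 4, with invariant factors (1,1,1,1).

The boundary map ∂_2: C_2 → C_1 acts by ∂[p,q,r] = [q,r] − [p,r] + [p,q]. For instance
  ∂[v_0,v_1,v_2] = [v_1,v_2] − [v_0,v_2] + [v_0,v_1],
  ∂[v_0,v_3,v_4] = [v_3,v_4] − [v_0,v_4] + [v_0,v_3].
The 9×6 boundary matrix has rank 5 and Smith normal form diag(1,1,1,1,1).

Reading off H_k = ker ∂_k / im ∂_{k+1}:

  H_0: rank C_0 − rank ∂_1 = 5 − 4 = 1, and the invariant factors of ∂_1 are all 1, so H_0 ≅ Z.
  H_1: rank ker ∂_1 − rank ∂_2 = (9 − 4) − 5 = 0, and the invariant factors of ∂_2 are all 1, so H_1 ≅ 0.
  H_2: rank ker ∂_2 − rank ∂_3 = (6 − 5) − 0 = 1, and there is no ∂_3, so H_2 ≅ Z.

As a check, the Euler characteristic is 5 − 9 + 6 = 2, which agrees with 1 − 0 + 1 = 2.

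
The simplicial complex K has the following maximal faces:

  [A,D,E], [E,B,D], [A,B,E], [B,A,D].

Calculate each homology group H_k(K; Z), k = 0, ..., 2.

H_0 ≅ Z,  H_1 = 0,  H_2 ≅ Z.

Take the total order A < B < D < E on the vertex set. Then K (dimension 2) consists of the simplices:

  0-simplices (4): A, B, D, E
  1-simplices (6): AB, AD, AE, BD, BE, DE
  2-simplices (4): ABD, ABE, ADE, BDE

giving chain groups C_0 ≅ Z^4, C_1 ≅ Z^6, C_2 ≅ Z^4.

∂_1: C_1 → C_0 sends each edge [p,q] (with p < q) to q − p.
As a 4×6 matrix over Z this has rank 3, with invariant factors (1,1,1).

Boundary ∂_2: C_2 → C_1 sends each 2-simplex [p,q,r] to [q,r] − [p,r] + [p,q]. For instance
  ∂ADE = DE − AE + AD,
  ∂ABE = BE − AE + AB.
The 6×4 boundary matrix has rank 3 and Smith normal form diag(1,1,1).

From H_k ≅ ker(∂_k) / im(∂_{k+1}) we obtain:

  H_0: rank C_0 − rank ∂_1 = 4 − 3 = 1, and the invariant factors of ∂_1 are all 1, so H_0 = Z.
  H_1: rank ker ∂_1 − rank ∂_2 = (6 − 3) − 3 = 0, and the invariant factors of ∂_2 are all 1, so H_1 = 0.
  H_2: rank ker ∂_2 − rank ∂_3 = (4 − 3) − 0 = 1, and there is no ∂_3, so H_2 = Z.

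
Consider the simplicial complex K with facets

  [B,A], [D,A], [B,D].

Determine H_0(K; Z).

Order the vertices as A < B < D. Listing each simplex with vertices in this order, K has dimension 1 with simplices:

  0-simplices (3): A, B, D
  1-simplices (3): AB, AD, BD

Hence C_0 ≅ Z^3, C_1 ≅ Z^3.

Boundary ∂_1: C_1 → C_0 maps an edge to its endpoints' difference, ∂[p,q] = q − p.
The 3×3 boundary matrix has rank 2 and Smith normal form diag(1,1).

From H_k ≅ ker(∂_k) / im(∂_{k+1}) we obtain:

  H_0: rank C_0 − rank ∂_1 = 3 − 2 = 1, and the invariant factors of ∂_1 are all 1, so H_0 ≅ Z.

H_0 = Z.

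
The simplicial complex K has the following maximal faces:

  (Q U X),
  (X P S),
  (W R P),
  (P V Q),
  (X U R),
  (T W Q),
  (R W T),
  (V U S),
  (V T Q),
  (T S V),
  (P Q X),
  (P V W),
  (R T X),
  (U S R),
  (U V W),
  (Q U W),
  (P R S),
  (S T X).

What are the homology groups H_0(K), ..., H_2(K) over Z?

H_0 = Z,  H_1 = Z ⊕ Z/2Z,  H_2 = 0.

Take the total order P < Q < R < S < T < U < V < W < X on the vertex set. Then K (dimension 2) consists of the simplices:

  0-simplices (9): P, Q, R, S, T, U, V, W, X
  1-simplices (27): PQ, PR, PS, PV, PW, PX, QT, QU, QV, QW, QX, RS, RT, RU, RW, RX, ST, SU, SV, SX, TV, TW, TX, UV, UW, UX, VW
  2-simplices (18): PQV, PQX, PRS, PRW, PSX, PVW, QTV, QTW, QUW, QUX, RSU, RTW, RTX, RUX, STV, STX, SUV, UVW

giving chain groups C_0 ≅ Z^9, C_1 ≅ Z^27, C_2 ≅ Z^18.

The boundary map ∂_1: C_1 → C_0 sends each edge [p,q] (with p < q) to q − p.
The resulting 9×27 matrix has rank 8, and its Smith normal form has invariant factors (1,1,1,1,1,1,1,1).

The boundary map ∂_2: C_2 → C_1 sends each 2-simplex [p,q,r] to [q,r] − [p,r] + [p,q]. For instance
  ∂PQV = QV − PV + PQ,
  ∂QTW = TW − QW + QT.
The 27×18 boundary matrix has rank 18 and Smith normal form diag(1,1,1,1,1,1,1,1,1,1,1,1,1,1,1,1,1,2).

Reading off H_k = ker ∂_k / im ∂_{k+1}:

  H_0: rank C_0 − rank ∂_1 = 9 − 8 = 1, and the invariant factors of ∂_1 are all 1, so H_0 = Z.
  H_1: rank ker ∂_1 − rank ∂_2 = (27 − 8) − 18 = 1, and ∂_2 has invariant factor 2 > 1, so H_1 = Z ⊕ Z/2Z.
  H_2: rank ker ∂_2 − rank ∂_3 = (18 − 18) − 0 = 0, and there is no ∂_3, so H_2 = 0.

As a check, the Euler characteristic is 9 − 27 + 18 = 0, which agrees with 1 − 1 + 0 = 0.
(K is a triangulation of the Klein bottle.)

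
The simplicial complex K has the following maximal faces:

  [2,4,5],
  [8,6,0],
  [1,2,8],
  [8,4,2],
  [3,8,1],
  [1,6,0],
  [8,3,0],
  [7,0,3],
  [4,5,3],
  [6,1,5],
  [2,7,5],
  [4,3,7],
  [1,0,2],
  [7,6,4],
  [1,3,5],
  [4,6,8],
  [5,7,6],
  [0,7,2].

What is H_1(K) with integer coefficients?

K has 9 vertices, 27 edges, 18 triangles.
rank ∂_1 = 8, rank ∂_2 = 18 ⇒ b_1 = 27 − 8 − 18 = 1; ∂_2 has invariant factor(s) [2] giving torsion. So H_1 ≅ Z ⊕ Z/2.

H_1 ≅ Z ⊕ Z/2.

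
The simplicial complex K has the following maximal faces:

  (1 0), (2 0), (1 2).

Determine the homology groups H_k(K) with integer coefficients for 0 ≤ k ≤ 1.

We work with the vertex ordering 0 < 1 < 2. The simplices of K, each written with vertices in increasing order, are:

  0-simplices (3): [0], [1], [2]
  1-simplices (3): [0,1], [0,2], [1,2]

Hence C_0 ≅ Z^3, C_1 ≅ Z^3.

∂_1: C_1 → C_0 maps an edge to its endpoints' difference, ∂[p,q] = q − p.
The 3×3 boundary matrix has rank 2 and Smith normal form diag(1,1).

Computing H_k = (kernel of ∂_k) / (image of ∂_{k+1}):

  H_0: rank C_0 − rank ∂_1 = 3 − 2 = 1, and the invariant factors of ∂_1 are all 1, so H_0 = Z.
  H_1: rank ker ∂_1 − rank ∂_2 = (3 − 2) − 0 = 1, and there is no ∂_2, so H_1 = Z.

H_0 ≅ Z,  H_1 ≅ Z.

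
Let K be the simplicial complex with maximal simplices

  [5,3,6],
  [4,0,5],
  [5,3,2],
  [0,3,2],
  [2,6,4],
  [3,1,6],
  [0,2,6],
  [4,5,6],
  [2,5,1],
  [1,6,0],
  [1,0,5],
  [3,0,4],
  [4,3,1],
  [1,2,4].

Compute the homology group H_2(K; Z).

K has 7 vertices, 21 edges, 14 triangles.
rank ∂_2 = 13, rank ∂_3 = 0 ⇒ b_2 = 14 − 13 − 0 = 1. So H_2 ≅ Z.

H_2 ≅ Z.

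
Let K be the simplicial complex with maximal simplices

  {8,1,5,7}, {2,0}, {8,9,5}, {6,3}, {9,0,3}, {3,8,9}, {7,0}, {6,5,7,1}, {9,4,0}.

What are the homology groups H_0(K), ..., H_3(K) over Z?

Fix the vertex order 0 < 1 < 2 < 3 < 4 < 5 < 6 < 7 < 8 < 9 and write every simplex with vertices in increasing order. Then dim K = 3 and the simplices of K are:

  0-simplices (10): [0], [1], [2], [3], [4], [5], [6], [7], [8], [9]
  1-simplices (20): [0,2], [0,3], [0,4], [0,7], [0,9], [1,5], [1,6], [1,7], [1,8], [3,6], [3,8], [3,9], [4,9], [5,6], [5,7], [5,8], [5,9], [6,7], [7,8], [8,9]
  2-simplices (11): [0,3,9], [0,4,9], [1,5,6], [1,5,7], [1,5,8], [1,6,7], [1,7,8], [3,8,9], [5,6,7], [5,7,8], [5,8,9]
  3-simplices (2): [1,5,6,7], [1,5,7,8]

Hence C_0 ≅ Z^10, C_1 ≅ Z^20, C_2 ≅ Z^11, C_3 ≅ Z^2.

Boundary ∂_1: C_1 → C_0 is given by ∂[p,q] = [q] − [p]. For instance
  ∂[8,9] = [9] − [8].
As a 10×20 matrix over Z this has rank 9, with invariant factors (1,1,1,1,1,1,1,1,1).

Boundary ∂_2: C_2 → C_1 sends each 2-simplex [p,q,r] to [q,r] − [p,r] + [p,q]. For instance
  ∂[1,5,6] = [5,6] − [1,6] + [1,5],
  ∂[5,7,8] = [7,8] − [5,8] + [5,7].
This gives a 20×11 integer matrix of rank 9; reducing to Smith normal form yields diagonal entries (1,1,1,1,1,1,1,1,1).

The boundary map ∂_3: C_3 → C_2 sends each 3-simplex σ to the alternating sum Σ_i (−1)^i (σ with its i-th vertex removed). For instance
  ∂[1,5,6,7] = [5,6,7] − [1,6,7] + [1,5,7] − [1,5,6],
  ∂[1,5,7,8] = [5,7,8] − [1,7,8] + [1,5,8] − [1,5,7].
The 11×2 boundary matrix has rank 2 and Smith normal form diag(1,1).

Reading off H_k = ker ∂_k / im ∂_{k+1}:

  H_0: rank C_0 − rank ∂_1 = 10 − 9 = 1, and the invariant factors of ∂_1 are all 1, so H_0 = Z.
  H_1: rank ker ∂_1 − rank ∂_2 = (20 − 9) − 9 = 2, and the invariant factors of ∂_2 are all 1, so H_1 = Z^2.
  H_2: rank ker ∂_2 − rank ∂_3 = (11 − 9) − 2 = 0, and the invariant factors of ∂_3 are all 1, so H_2 = 0.
  H_3: rank ker ∂_3 − rank ∂_4 = (2 − 2) − 0 = 0, and there is no ∂_4, so H_3 = 0.

As a check, the Euler characteristic is 10 − 20 + 11 − 2 = -1, which agrees with 1 − 2 + 0 − 0 = -1.

H_0 ≅ Z,  H_1 ≅ Z^2,  H_2 = 0,  H_3 = 0.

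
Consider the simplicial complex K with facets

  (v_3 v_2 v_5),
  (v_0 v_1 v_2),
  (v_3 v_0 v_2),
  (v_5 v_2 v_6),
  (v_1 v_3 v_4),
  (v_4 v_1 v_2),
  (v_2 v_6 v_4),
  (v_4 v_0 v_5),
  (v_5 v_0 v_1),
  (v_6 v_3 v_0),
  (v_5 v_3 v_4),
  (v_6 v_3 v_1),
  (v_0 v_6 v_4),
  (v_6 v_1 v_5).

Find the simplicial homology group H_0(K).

Fix the vertex order v_0 < v_1 < v_2 < v_3 < v_4 < v_5 < v_6 and write every simplex with vertices in increasing order. Then dim K = 2 and the simplices of K are:

  0-simplices (7): [v_0], [v_1], [v_2], [v_3], [v_4], [v_5], [v_6]
  1-simplices (21): (21 of them)
  2-simplices (14): (14 of them)

Hence C_0 ≅ Z^7, C_1 ≅ Z^21, C_2 ≅ Z^14.

Boundary ∂_1: C_1 → C_0 maps an edge to its endpoints' difference, ∂[p,q] = q − p.
The 7×21 boundary matrix has rank 6 and Smith normal form diag(1,1,1,1,1,1).

Boundary ∂_2: C_2 → C_1 acts by ∂[p,q,r] = [q,r] − [p,r] + [p,q]. For instance
  ∂[v_2,v_3,v_5] = [v_3,v_5] − [v_2,v_5] + [v_2,v_3],
  ∂[v_1,v_2,v_4] = [v_2,v_4] − [v_1,v_4] + [v_1,v_2].
As a 21×14 matrix over Z this has rank 13, with invariant factors (1,1,1,1,1,1,1,1,1,1,1,1,1).

Reading off H_k = ker ∂_k / im ∂_{k+1}:

  H_0: rank C_0 − rank ∂_1 = 7 − 6 = 1, and the invariant factors of ∂_1 are all 1, so H_0 ≅ Z.

(K is a triangulation of the torus T^2.)

H_0 ≅ Z.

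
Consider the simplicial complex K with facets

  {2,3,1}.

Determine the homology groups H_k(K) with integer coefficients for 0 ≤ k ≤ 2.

H_0 = Z,  H_1 = 0,  H_2 = 0.

We work with the vertex ordering 1 < 2 < 3. The simplices of K, each written with vertices in increasing order, are:

  0-simplices (3): [1], [2], [3]
  1-simplices (3): [1,2], [1,3], [2,3]
  2-simplices (1): [1,2,3]

so the chain groups are C_0 ≅ Z^3, C_1 ≅ Z^3, C_2 ≅ Z^1.

∂_1: C_1 → C_0 is given by ∂[p,q] = [q] − [p]. For instance
  ∂[1,3] = [3] − [1].
The resulting 3×3 matrix has rank 2, and its Smith normal form has invariant factors (1,1).

∂_2: C_2 → C_1 maps a triangle to the signed sum of its edges. For instance
  ∂[1,2,3] = [2,3] − [1,3] + [1,2].
This gives a 3×1 integer matrix of rank 1; reducing to Smith normal form yields diagonal entries (1).

Now H_k = ker ∂_k / im ∂_{k+1}, so:

  H_0: rank C_0 − rank ∂_1 = 3 − 2 = 1, and the invariant factors of ∂_1 are all 1, so H_0 ≅ Z.
  H_1: rank ker ∂_1 − rank ∂_2 = (3 − 2) − 1 = 0, and the invariant factors of ∂_2 are all 1, so H_1 ≅ 0.
  H_2: rank ker ∂_2 − rank ∂_3 = (1 − 1) − 0 = 0, and there is no ∂_3, so H_2 ≅ 0.

As a check, the Euler characteristic is 3 − 3 + 1 = 1, which agrees with 1 − 0 + 0 = 1.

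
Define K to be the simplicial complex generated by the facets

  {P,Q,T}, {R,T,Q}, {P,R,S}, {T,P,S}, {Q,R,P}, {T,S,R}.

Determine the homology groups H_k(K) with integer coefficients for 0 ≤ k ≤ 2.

H_0 ≅ Z,  H_1 = 0,  H_2 ≅ Z.

K has 5 vertices, 9 edges, 6 triangles.
rank ∂_0 = 0, rank ∂_1 = 4 ⇒ b_0 = 5 − 0 − 4 = 1; all invariant factors of ∂_1 are 1 so no torsion. So H_0 = Z.
rank ∂_1 = 4, rank ∂_2 = 5 ⇒ b_1 = 9 − 4 − 5 = 0; all invariant factors of ∂_2 are 1 so no torsion. So H_1 = 0.
rank ∂_2 = 5, rank ∂_3 = 0 ⇒ b_2 = 6 − 5 − 0 = 1. So H_2 = Z.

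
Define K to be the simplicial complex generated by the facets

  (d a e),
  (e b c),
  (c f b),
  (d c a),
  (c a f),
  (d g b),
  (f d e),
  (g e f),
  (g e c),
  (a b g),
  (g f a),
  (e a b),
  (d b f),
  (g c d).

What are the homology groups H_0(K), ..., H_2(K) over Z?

H_0 ≅ Z,  H_1 ≅ Z^2,  H_2 ≅ Z.

K has 7 vertices, 21 edges, 14 triangles.
rank ∂_0 = 0, rank ∂_1 = 6 ⇒ b_0 = 7 − 0 − 6 = 1; all invariant factors of ∂_1 are 1 so no torsion. So H_0 = Z.
rank ∂_1 = 6, rank ∂_2 = 13 ⇒ b_1 = 21 − 6 − 13 = 2; all invariant factors of ∂_2 are 1 so no torsion. So H_1 = Z^2.
rank ∂_2 = 13, rank ∂_3 = 0 ⇒ b_2 = 14 − 13 − 0 = 1. So H_2 = Z.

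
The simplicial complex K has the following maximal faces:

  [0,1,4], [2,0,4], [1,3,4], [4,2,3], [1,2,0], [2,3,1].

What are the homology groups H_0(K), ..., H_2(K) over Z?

H_0 ≅ Z,  H_1 = 0,  H_2 ≅ Z.

We work with the vertex ordering 0 < 1 < 2 < 3 < 4. The simplices of K, each written with vertices in increasing order, are:

  0-simplices (5): [0], [1], [2], [3], [4]
  1-simplices (9): [0,1], [0,2], [0,4], [1,2], [1,3], [1,4], [2,3], [2,4], [3,4]
  2-simplices (6): [0,1,2], [0,1,4], [0,2,4], [1,2,3], [1,3,4], [2,3,4]

giving chain groups C_0 ≅ Z^5, C_1 ≅ Z^9, C_2 ≅ Z^6.

∂_1: C_1 → C_0 sends each edge [p,q] (with p < q) to q − p. For instance
  ∂[2,4] = [4] − [2].
The 5×9 boundary matrix has rank 4 and Smith normal form diag(1,1,1,1).

The boundary map ∂_2: C_2 → C_1 acts by ∂[p,q,r] = [q,r] − [p,r] + [p,q]. For instance
  ∂[0,1,2] = [1,2] − [0,2] + [0,1],
  ∂[1,2,3] = [2,3] − [1,3] + [1,2].
This gives a 9×6 integer matrix of rank 5; reducing to Smith normal form yields diagonal entries (1,1,1,1,1).

Computing H_k = (kernel of ∂_k) / (image of ∂_{k+1}):

  H_0: rank C_0 − rank ∂_1 = 5 − 4 = 1, and the invariant factors of ∂_1 are all 1, so H_0 = Z.
  H_1: rank ker ∂_1 − rank ∂_2 = (9 − 4) − 5 = 0, and the invariant factors of ∂_2 are all 1, so H_1 = 0.
  H_2: rank ker ∂_2 − rank ∂_3 = (6 − 5) − 0 = 1, and there is no ∂_3, so H_2 = Z.

As a check, the Euler characteristic is 5 − 9 + 6 = 2, which agrees with 1 − 0 + 1 = 2.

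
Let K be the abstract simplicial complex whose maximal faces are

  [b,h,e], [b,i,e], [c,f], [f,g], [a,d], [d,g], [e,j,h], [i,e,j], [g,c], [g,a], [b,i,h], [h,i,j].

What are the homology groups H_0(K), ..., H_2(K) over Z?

H_0 = Z^2,  H_1 = Z^2,  H_2 = Z.

We work with the vertex ordering a < b < c < d < e < f < g < h < i < j. The simplices of K, each written with vertices in increasing order, are:

  0-simplices (10): a, b, c, d, e, f, g, h, i, j
  1-simplices (15): ad, ag, be, bh, bi, cf, cg, dg, eh, ei, ej, fg, hi, hj, ij
  2-simplices (6): beh, bei, bhi, ehj, eij, hij

giving chain groups C_0 ≅ Z^10, C_1 ≅ Z^15, C_2 ≅ Z^6.

Boundary ∂_1: C_1 → C_0 maps an edge to its endpoints' difference, ∂[p,q] = q − p.
As a 10×15 matrix over Z this has rank 8, with invariant factors (1,1,1,1,1,1,1,1).

Boundary ∂_2: C_2 → C_1 acts by ∂[p,q,r] = [q,r] − [p,r] + [p,q]. For instance
  ∂beh = eh − bh + be,
  ∂bhi = hi − bi + bh.
The 15×6 boundary matrix has rank 5 and Smith normal form diag(1,1,1,1,1).

Reading off H_k = ker ∂_k / im ∂_{k+1}:

  H_0: rank C_0 − rank ∂_1 = 10 − 8 = 2, and the invariant factors of ∂_1 are all 1, so H_0 = Z^2.
  H_1: rank ker ∂_1 − rank ∂_2 = (15 − 8) − 5 = 2, and the invariant factors of ∂_2 are all 1, so H_1 = Z^2.
  H_2: rank ker ∂_2 − rank ∂_3 = (6 − 5) − 0 = 1, and there is no ∂_3, so H_2 = Z.

(K is a triangulation of the disjoint union of the 2-sphere S^2 and a wedge of 2 circles.)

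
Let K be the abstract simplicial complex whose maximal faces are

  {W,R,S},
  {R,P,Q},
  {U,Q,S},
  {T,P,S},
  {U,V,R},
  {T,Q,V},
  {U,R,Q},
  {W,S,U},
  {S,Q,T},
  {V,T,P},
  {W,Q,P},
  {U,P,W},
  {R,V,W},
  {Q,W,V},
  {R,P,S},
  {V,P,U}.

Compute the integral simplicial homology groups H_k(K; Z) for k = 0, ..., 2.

Take the total order P < Q < R < S < T < U < V < W on the vertex set. Then K (dimension 2) consists of the simplices:

  0-simplices (8): P, Q, R, S, T, U, V, W
  1-simplices (24): PQ, PR, PS, PT, PU, PV, PW, QR, QS, QT, QU, QV, QW, RS, RU, RV, RW, ST, SU, SW, TV, UV, UW, VW
  2-simplices (16): PQR, PQW, PRS, PST, PTV, PUV, PUW, QRU, QST, QSU, QTV, QVW, RSW, RUV, RVW, SUW

Hence C_0 ≅ Z^8, C_1 ≅ Z^24, C_2 ≅ Z^16.

∂_1: C_1 → C_0 sends each edge [p,q] (with p < q) to q − p. For instance
  ∂QW = W − Q.
As a 8×24 matrix over Z this has rank 7, with invariant factors (1,1,1,1,1,1,1).

Boundary ∂_2: C_2 → C_1 acts by ∂[p,q,r] = [q,r] − [p,r] + [p,q]. For instance
  ∂RUV = UV − RV + RU,
  ∂RVW = VW − RW + RV.
As a 24×16 matrix over Z this has rank 15, with invariant factors (1,1,1,1,1,1,1,1,1,1,1,1,1,1,1).

From H_k ≅ ker(∂_k) / im(∂_{k+1}) we obtain:

  H_0: rank C_0 − rank ∂_1 = 8 − 7 = 1, and the invariant factors of ∂_1 are all 1, so H_0 ≅ Z.
  H_1: rank ker ∂_1 − rank ∂_2 = (24 − 7) − 15 = 2, and the invariant factors of ∂_2 are all 1, so H_1 ≅ Z^2.
  H_2: rank ker ∂_2 − rank ∂_3 = (16 − 15) − 0 = 1, and there is no ∂_3, so H_2 ≅ Z.

H_0 ≅ Z,  H_1 ≅ Z^2,  H_2 ≅ Z.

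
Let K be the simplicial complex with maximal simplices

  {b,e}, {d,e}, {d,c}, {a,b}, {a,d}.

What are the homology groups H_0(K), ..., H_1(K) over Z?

H_0 ≅ Z,  H_1 ≅ Z.

Fix the vertex order a < b < c < d < e and write every simplex with vertices in increasing order. Then dim K = 1 and the simplices of K are:

  0-simplices (5): a, b, c, d, e
  1-simplices (5): ab, ad, be, cd, de

giving chain groups C_0 ≅ Z^5, C_1 ≅ Z^5.

Boundary ∂_1: C_1 → C_0 is given by ∂[p,q] = [q] − [p]. For instance
  ∂be = e − b.
This gives a 5×5 integer matrix of rank 4; reducing to Smith normal form yields diagonal entries (1,1,1,1).

From H_k ≅ ker(∂_k) / im(∂_{k+1}) we obtain:

  H_0: rank C_0 − rank ∂_1 = 5 − 4 = 1, and the invariant factors of ∂_1 are all 1, so H_0 = Z.
  H_1: rank ker ∂_1 − rank ∂_2 = (5 − 4) − 0 = 1, and there is no ∂_2, so H_1 = Z.

As a check, the Euler characteristic is 5 − 5 = 0, which agrees with 1 − 1 = 0.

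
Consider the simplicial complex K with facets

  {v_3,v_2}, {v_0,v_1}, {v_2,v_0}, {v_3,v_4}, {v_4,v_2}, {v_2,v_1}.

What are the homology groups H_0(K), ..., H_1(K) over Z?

Take the total order v_0 < v_1 < v_2 < v_3 < v_4 on the vertex set. Then K (dimension 1) consists of the simplices:

  0-simplices (5): [v_0], [v_1], [v_2], [v_3], [v_4]
  1-simplices (6): [v_0,v_1], [v_0,v_2], [v_1,v_2], [v_2,v_3], [v_2,v_4], [v_3,v_4]

so the chain groups are C_0 ≅ Z^5, C_1 ≅ Z^6.

The boundary map ∂_1: C_1 → C_0 sends each edge [p,q] (with p < q) to q − p. For instance
  ∂[v_1,v_2] = [v_2] − [v_1].
This gives a 5×6 integer matrix of rank 4; reducing to Smith normal form yields diagonal entries (1,1,1,1).

Reading off H_k = ker ∂_k / im ∂_{k+1}:

  H_0: rank C_0 − rank ∂_1 = 5 − 4 = 1, and the invariant factors of ∂_1 are all 1, so H_0 = Z.
  H_1: rank ker ∂_1 − rank ∂_2 = (6 − 4) − 0 = 2, and there is no ∂_2, so H_1 = Z^2.

H_0 = Z,  H_1 = Z^2.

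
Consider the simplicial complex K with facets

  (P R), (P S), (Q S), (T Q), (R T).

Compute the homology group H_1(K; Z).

Order the vertices as P < Q < R < S < T. Listing each simplex with vertices in this order, K has dimension 1 with simplices:

  0-simplices (5): P, Q, R, S, T
  1-simplices (5): PR, PS, QS, QT, RT

Hence C_0 ≅ Z^5, C_1 ≅ Z^5.

Boundary ∂_1: C_1 → C_0 sends each edge [p,q] (with p < q) to q − p. For instance
  ∂PR = R − P.
As a 5×5 matrix over Z this has rank 4, with invariant factors (1,1,1,1).

Now H_k = ker ∂_k / im ∂_{k+1}, so:

  H_1: rank ker ∂_1 − rank ∂_2 = (5 − 4) − 0 = 1, and there is no ∂_2, so H_1 ≅ Z.

H_1 ≅ Z.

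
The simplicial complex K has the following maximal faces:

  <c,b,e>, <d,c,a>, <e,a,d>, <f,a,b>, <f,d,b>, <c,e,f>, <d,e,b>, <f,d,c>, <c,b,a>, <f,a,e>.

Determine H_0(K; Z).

H_0 ≅ Z.

Fix the vertex order a < b < c < d < e < f and write every simplex with vertices in increasing order. Then dim K = 2 and the simplices of K are:

  0-simplices (6): a, b, c, d, e, f
  1-simplices (15): ab, ac, ad, ae, af, bc, bd, be, bf, cd, ce, cf, de, df, ef
  2-simplices (10): abc, abf, acd, ade, aef, bce, bde, bdf, cdf, cef

giving chain groups C_0 ≅ Z^6, C_1 ≅ Z^15, C_2 ≅ Z^10.

∂_1: C_1 → C_0 is given by ∂[p,q] = [q] − [p].
The 6×15 boundary matrix has rank 5 and Smith normal form diag(1,1,1,1,1).

Boundary ∂_2: C_2 → C_1 maps a triangle to the signed sum of its edges. For instance
  ∂abc = bc − ac + ab,
  ∂acd = cd − ad + ac.
The resulting 15×10 matrix has rank 10, and its Smith normal form has invariant factors (1,1,1,1,1,1,1,1,1,2).

Now H_k = ker ∂_k / im ∂_{k+1}, so:

  H_0: rank C_0 − rank ∂_1 = 6 − 5 = 1, and the invariant factors of ∂_1 are all 1, so H_0 = Z.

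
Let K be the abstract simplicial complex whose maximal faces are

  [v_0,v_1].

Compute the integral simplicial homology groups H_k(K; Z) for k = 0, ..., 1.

H_0 = Z,  H_1 = 0.

We work with the vertex ordering v_0 < v_1. The simplices of K, each written with vertices in increasing order, are:

  0-simplices (2): [v_0], [v_1]
  1-simplices (1): [v_0,v_1]

Hence C_0 ≅ Z^2, C_1 ≅ Z^1.

The boundary map ∂_1: C_1 → C_0 maps an edge to its endpoints' difference, ∂[p,q] = q − p.
As a 2×1 matrix over Z this has rank 1, with invariant factors (1).

Reading off H_k = ker ∂_k / im ∂_{k+1}:

  H_0: rank C_0 − rank ∂_1 = 2 − 1 = 1, and the invariant factors of ∂_1 are all 1, so H_0 = Z.
  H_1: rank ker ∂_1 − rank ∂_2 = (1 − 1) − 0 = 0, and there is no ∂_2, so H_1 = 0.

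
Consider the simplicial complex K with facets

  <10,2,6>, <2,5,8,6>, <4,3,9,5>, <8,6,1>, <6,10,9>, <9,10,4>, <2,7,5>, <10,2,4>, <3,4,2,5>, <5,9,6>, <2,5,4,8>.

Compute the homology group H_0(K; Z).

Take the total order 1 < 2 < 3 < 4 < 5 < 6 < 7 < 8 < 9 < 10 on the vertex set. Then K (dimension 3) consists of the simplices:

  0-simplices (10): [1], [2], [3], [4], [5], [6], [7], [8], [9], [10]
  1-simplices (24): (24 of them)
  2-simplices (20): (20 of them)
  3-simplices (4): [2,3,4,5], [2,4,5,8], [2,5,6,8], [3,4,5,9]

so the chain groups are C_0 ≅ Z^10, C_1 ≅ Z^24, C_2 ≅ Z^20, C_3 ≅ Z^4.

Boundary ∂_1: C_1 → C_0 sends each edge [p,q] (with p < q) to q − p. For instance
  ∂[1,6] = [6] − [1].
The 10×24 boundary matrix has rank 9 and Smith normal form diag(1,1,1,1,1,1,1,1,1).

Boundary ∂_2: C_2 → C_1 maps a triangle to the signed sum of its edges. For instance
  ∂[3,5,9] = [5,9] − [3,9] + [3,5],
  ∂[2,4,5] = [4,5] − [2,5] + [2,4].
The resulting 24×20 matrix has rank 15, and its Smith normal form has invariant factors (1,1,1,1,1,1,1,1,1,1,1,1,1,1,1).

The boundary map ∂_3: C_3 → C_2 sends each 3-simplex σ to the alternating sum Σ_i (−1)^i (σ with its i-th vertex removed). For instance
  ∂[3,4,5,9] = [4,5,9] − [3,5,9] + [3,4,9] − [3,4,5],
  ∂[2,4,5,8] = [4,5,8] − [2,5,8] + [2,4,8] − [2,4,5].
This gives a 20×4 integer matrix of rank 4; reducing to Smith normal form yields diagonal entries (1,1,1,1).

Computing H_k = (kernel of ∂_k) / (image of ∂_{k+1}):

  H_0: rank C_0 − rank ∂_1 = 10 − 9 = 1, and the invariant factors of ∂_1 are all 1, so H_0 ≅ Z.

H_0 ≅ Z.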